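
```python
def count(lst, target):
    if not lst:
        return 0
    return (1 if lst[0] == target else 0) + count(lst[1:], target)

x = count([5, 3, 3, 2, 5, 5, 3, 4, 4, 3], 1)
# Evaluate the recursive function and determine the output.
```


count([5, 3, 3, 2, 5, 5, 3, 4, 4, 3], 1)
lst[0]=5 != 1: 0 + count([3, 3, 2, 5, 5, 3, 4, 4, 3], 1)
lst[0]=3 != 1: 0 + count([3, 2, 5, 5, 3, 4, 4, 3], 1)
lst[0]=3 != 1: 0 + count([2, 5, 5, 3, 4, 4, 3], 1)
lst[0]=2 != 1: 0 + count([5, 5, 3, 4, 4, 3], 1)
lst[0]=5 != 1: 0 + count([5, 3, 4, 4, 3], 1)
lst[0]=5 != 1: 0 + count([3, 4, 4, 3], 1)
lst[0]=3 != 1: 0 + count([4, 4, 3], 1)
lst[0]=4 != 1: 0 + count([4, 3], 1)
lst[0]=4 != 1: 0 + count([3], 1)
lst[0]=3 != 1: 0 + count([], 1)
= 0


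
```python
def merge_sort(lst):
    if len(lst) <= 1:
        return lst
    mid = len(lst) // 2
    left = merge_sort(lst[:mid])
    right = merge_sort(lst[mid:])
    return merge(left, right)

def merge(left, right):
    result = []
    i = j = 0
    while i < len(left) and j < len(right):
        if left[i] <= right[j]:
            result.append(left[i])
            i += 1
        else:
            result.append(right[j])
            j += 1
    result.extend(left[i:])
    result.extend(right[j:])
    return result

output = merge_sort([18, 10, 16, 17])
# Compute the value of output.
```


merge_sort([18, 10, 16, 17])
Split into [18, 10] and [16, 17]
Left sorted: [10, 18]
Right sorted: [16, 17]
Merge [10, 18] and [16, 17]
= [10, 16, 17, 18]


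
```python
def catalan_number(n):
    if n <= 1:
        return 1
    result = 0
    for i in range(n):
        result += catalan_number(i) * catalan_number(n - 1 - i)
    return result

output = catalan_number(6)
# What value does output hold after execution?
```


catalan_number(6)
= sum of catalan_number(i) * catalan_number(6-1-i) for i in 0..5
First compute sub-values bottom-up:
  catalan_number(0) = 1, catalan_number(1) = 1
  catalan_number(2) = 1*1 + 1*1 = 2
  catalan_number(3) = 1*2 + 1*1 + 2*1 = 5
  catalan_number(4) = 1*5 + 1*2 + 2*1 + 5*1 = 14
  catalan_number(5) = 1*14 + 1*5 + 2*2 + 5*1 + 14*1 = 42
Now catalan_number(6):
  catalan_number(0)*catalan_number(5) = 1*42 = 42
  catalan_number(1)*catalan_number(4) = 1*14 = 14
  catalan_number(2)*catalan_number(3) = 2*5 = 10
  catalan_number(3)*catalan_number(2) = 5*2 = 10
  catalan_number(4)*catalan_number(1) = 14*1 = 14
  catalan_number(5)*catalan_number(0) = 42*1 = 42
= 42 + 14 + 10 + 10 + 14 + 42
= 132


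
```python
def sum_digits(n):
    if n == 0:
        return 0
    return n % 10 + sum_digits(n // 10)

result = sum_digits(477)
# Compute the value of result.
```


sum_digits(477)
= 7 + sum_digits(47)
= 7 + 7 + sum_digits(4)
= 7 + 7 + 4 + sum_digits(0)
= 7 + 7 + 4 + 0
= 18


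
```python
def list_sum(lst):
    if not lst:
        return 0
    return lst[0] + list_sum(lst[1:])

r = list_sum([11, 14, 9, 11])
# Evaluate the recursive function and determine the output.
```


list_sum([11, 14, 9, 11])
= 11 + list_sum([14, 9, 11])
= 11 + 14 + list_sum([9, 11])
= 11 + 14 + 9 + list_sum([11])
= 11 + 14 + 9 + 11 + list_sum([])
= 11 + 14 + 9 + 11 + 0
= 45


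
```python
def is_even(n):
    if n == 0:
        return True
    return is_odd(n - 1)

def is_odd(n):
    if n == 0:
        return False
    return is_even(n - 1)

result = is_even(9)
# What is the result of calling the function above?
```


is_even(9)
= is_odd(8)
= is_even(7)
= is_odd(6)
= is_even(5)
= is_odd(4)
= is_even(3)
= is_odd(2)
= is_even(1)
= is_odd(0)
n == 0: return False
= False


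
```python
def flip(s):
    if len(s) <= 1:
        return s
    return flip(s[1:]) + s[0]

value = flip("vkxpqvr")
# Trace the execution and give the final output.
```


flip("vkxpqvr")
= flip("kxpqvr") + "v"
= flip("xpqvr") + "k" + "v"
= flip("pqvr") + "x" + "k" + "v"
= flip("qvr") + "p" + "x" + "k" + "v"
= flip("vr") + "q" + "p" + "x" + "k" + "v"
= flip("r") + "v" + "q" + "p" + "x" + "k" + "v"
= "r" + "v" + "q" + "p" + "x" + "k" + "v"
= "rvqpxkv"


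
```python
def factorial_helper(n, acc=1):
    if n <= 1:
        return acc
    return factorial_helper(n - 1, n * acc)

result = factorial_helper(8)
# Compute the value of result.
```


factorial_helper(8, 1)
= factorial_helper(7, 8 * 1) = factorial_helper(7, 8)
= factorial_helper(6, 7 * 8) = factorial_helper(6, 56)
= factorial_helper(5, 6 * 56) = factorial_helper(5, 336)
= factorial_helper(4, 5 * 336) = factorial_helper(4, 1680)
= factorial_helper(3, 4 * 1680) = factorial_helper(3, 6720)
= factorial_helper(2, 3 * 6720) = factorial_helper(2, 20160)
= factorial_helper(1, 2 * 20160) = factorial_helper(1, 40320)
n <= 1, return acc = 40320


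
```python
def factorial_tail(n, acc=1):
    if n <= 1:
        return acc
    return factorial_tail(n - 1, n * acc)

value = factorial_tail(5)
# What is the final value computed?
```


factorial_tail(5, 1)
= factorial_tail(4, 5 * 1) = factorial_tail(4, 5)
= factorial_tail(3, 4 * 5) = factorial_tail(3, 20)
= factorial_tail(2, 3 * 20) = factorial_tail(2, 60)
= factorial_tail(1, 2 * 60) = factorial_tail(1, 120)
n <= 1, return acc = 120


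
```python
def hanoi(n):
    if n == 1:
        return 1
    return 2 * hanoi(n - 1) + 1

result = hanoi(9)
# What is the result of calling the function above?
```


hanoi(9)
= 2 * hanoi(8) + 1
= 2 * (2 * hanoi(7) + 1) + 1
= 2 * (2 * (2 * hanoi(6) + 1) + 1) + 1
= 2 * (2 * (2 * (2 * hanoi(5) + 1) + 1) + 1) + 1
= 2 * (2 * (2 * (2 * (2 * hanoi(4) + 1) + 1) + 1) + 1) + 1
= 2 * (2 * (2 * (2 * (2 * (2 * hanoi(3) + 1) + 1) + 1) + 1) + 1) + 1
= 2 * (2 * (2 * (2 * (2 * (2 * (2 * hanoi(2) + 1) + 1) + 1) + 1) + 1) + 1) + 1
= 2 * (2 * (2 * (2 * (2 * (2 * (2 * (2 * hanoi(1) + 1) + 1) + 1) + 1) + 1) + 1) + 1) + 1
Now compute bottom-up:
hanoi(1) = 1
hanoi(2) = 2 * 1 + 1 = 3
hanoi(3) = 2 * 3 + 1 = 7
hanoi(4) = 2 * 7 + 1 = 15
hanoi(5) = 2 * 15 + 1 = 31
hanoi(6) = 2 * 31 + 1 = 63
hanoi(7) = 2 * 63 + 1 = 127
hanoi(8) = 2 * 127 + 1 = 255
hanoi(9) = 2 * 255 + 1 = 511
= 511


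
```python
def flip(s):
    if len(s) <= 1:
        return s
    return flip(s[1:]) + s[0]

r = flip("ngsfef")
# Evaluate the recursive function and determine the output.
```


flip("ngsfef")
= flip("gsfef") + "n"
= flip("sfef") + "g" + "n"
= flip("fef") + "s" + "g" + "n"
= flip("ef") + "f" + "s" + "g" + "n"
= flip("f") + "e" + "f" + "s" + "g" + "n"
= "f" + "e" + "f" + "s" + "g" + "n"
= "fefsgn"


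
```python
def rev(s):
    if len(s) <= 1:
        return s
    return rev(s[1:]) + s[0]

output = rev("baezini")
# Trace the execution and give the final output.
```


rev("baezini")
= rev("aezini") + "b"
= rev("ezini") + "a" + "b"
= rev("zini") + "e" + "a" + "b"
= rev("ini") + "z" + "e" + "a" + "b"
= rev("ni") + "i" + "z" + "e" + "a" + "b"
= rev("i") + "n" + "i" + "z" + "e" + "a" + "b"
= "i" + "n" + "i" + "z" + "e" + "a" + "b"
= "inizeab"


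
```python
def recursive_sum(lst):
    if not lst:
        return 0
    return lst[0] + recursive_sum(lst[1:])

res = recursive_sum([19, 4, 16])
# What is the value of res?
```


recursive_sum([19, 4, 16])
= 19 + recursive_sum([4, 16])
= 19 + 4 + recursive_sum([16])
= 19 + 4 + 16 + recursive_sum([])
= 19 + 4 + 16 + 0
= 39


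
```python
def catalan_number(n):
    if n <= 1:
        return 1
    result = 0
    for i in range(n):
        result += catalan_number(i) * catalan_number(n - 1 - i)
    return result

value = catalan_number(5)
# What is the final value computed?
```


catalan_number(5)
= sum of catalan_number(i) * catalan_number(5-1-i) for i in 0..4
First compute sub-values bottom-up:
  catalan_number(0) = 1, catalan_number(1) = 1
  catalan_number(2) = 1*1 + 1*1 = 2
  catalan_number(3) = 1*2 + 1*1 + 2*1 = 5
  catalan_number(4) = 1*5 + 1*2 + 2*1 + 5*1 = 14
Now catalan_number(5):
  catalan_number(0)*catalan_number(4) = 1*14 = 14
  catalan_number(1)*catalan_number(3) = 1*5 = 5
  catalan_number(2)*catalan_number(2) = 2*2 = 4
  catalan_number(3)*catalan_number(1) = 5*1 = 5
  catalan_number(4)*catalan_number(0) = 14*1 = 14
= 14 + 5 + 4 + 5 + 14
= 42


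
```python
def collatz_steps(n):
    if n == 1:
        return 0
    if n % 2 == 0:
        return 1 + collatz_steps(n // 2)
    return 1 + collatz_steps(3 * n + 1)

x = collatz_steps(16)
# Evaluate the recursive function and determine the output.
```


collatz_steps(16)
16 is even -> collatz_steps(8)
8 is even -> collatz_steps(4)
4 is even -> collatz_steps(2)
2 is even -> collatz_steps(1)
Reached 1 after 4 steps
= 4


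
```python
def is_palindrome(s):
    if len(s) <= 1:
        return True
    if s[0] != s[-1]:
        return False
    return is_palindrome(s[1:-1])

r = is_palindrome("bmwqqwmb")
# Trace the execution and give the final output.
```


is_palindrome("bmwqqwmb")
"bmwqqwmb": s[0]='b' == s[-1]='b' -> is_palindrome("mwqqwm")
"mwqqwm": s[0]='m' == s[-1]='m' -> is_palindrome("wqqw")
"wqqw": s[0]='w' == s[-1]='w' -> is_palindrome("qq")
"qq": s[0]='q' == s[-1]='q' -> is_palindrome("")
"": len <= 1 -> True
= True


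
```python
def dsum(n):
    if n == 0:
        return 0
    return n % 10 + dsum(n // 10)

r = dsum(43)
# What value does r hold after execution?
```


dsum(43)
= 3 + dsum(4)
= 3 + 4 + dsum(0)
= 3 + 4 + 0
= 7


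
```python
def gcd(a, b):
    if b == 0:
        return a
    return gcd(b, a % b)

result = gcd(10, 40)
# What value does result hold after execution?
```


gcd(10, 40)
= gcd(40, 10 % 40) = gcd(40, 10)
= gcd(10, 40 % 10) = gcd(10, 0)
b == 0, return a = 10


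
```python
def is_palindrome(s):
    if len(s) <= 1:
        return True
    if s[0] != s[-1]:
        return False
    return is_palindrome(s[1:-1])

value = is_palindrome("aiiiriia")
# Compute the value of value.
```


is_palindrome("aiiiriia")
"aiiiriia": s[0]='a' == s[-1]='a' -> is_palindrome("iiirii")
"iiirii": s[0]='i' == s[-1]='i' -> is_palindrome("iiri")
"iiri": s[0]='i' == s[-1]='i' -> is_palindrome("ir")
"ir": s[0]='i' != s[-1]='r' -> False
= False


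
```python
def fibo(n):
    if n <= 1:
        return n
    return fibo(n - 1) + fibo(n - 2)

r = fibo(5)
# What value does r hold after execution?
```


fibo(5)
= fibo(4) + fibo(3)
= (fibo(3) + fibo(2)) + fibo(3)
Computing bottom-up: fibo(0)=0, fibo(1)=1, fibo(2)=1, fibo(3)=2, fibo(4)=3, fibo(5)=5
= 5


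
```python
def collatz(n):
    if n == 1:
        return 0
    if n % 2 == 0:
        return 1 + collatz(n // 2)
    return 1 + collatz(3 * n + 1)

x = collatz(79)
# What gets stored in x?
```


collatz(79)
79 is odd -> 3*79+1 = 238 -> collatz(238)
238 is even -> collatz(119)
119 is odd -> 3*119+1 = 358 -> collatz(358)
358 is even -> collatz(179)
179 is odd -> 3*179+1 = 538 -> collatz(538)
538 is even -> collatz(269)
269 is odd -> 3*269+1 = 808 -> collatz(808)
808 is even -> collatz(404)
404 is even -> collatz(202)
202 is even -> collatz(101)
101 is odd -> 3*101+1 = 304 -> collatz(304)
304 is even -> collatz(152)
152 is even -> collatz(76)
76 is even -> collatz(38)
38 is even -> collatz(19)
19 is odd -> 3*19+1 = 58 -> collatz(58)
58 is even -> collatz(29)
29 is odd -> 3*29+1 = 88 -> collatz(88)
88 is even -> collatz(44)
44 is even -> collatz(22)
22 is even -> collatz(11)
11 is odd -> 3*11+1 = 34 -> collatz(34)
34 is even -> collatz(17)
17 is odd -> 3*17+1 = 52 -> collatz(52)
52 is even -> collatz(26)
26 is even -> collatz(13)
13 is odd -> 3*13+1 = 40 -> collatz(40)
40 is even -> collatz(20)
20 is even -> collatz(10)
10 is even -> collatz(5)
5 is odd -> 3*5+1 = 16 -> collatz(16)
16 is even -> collatz(8)
8 is even -> collatz(4)
4 is even -> collatz(2)
2 is even -> collatz(1)
Reached 1 after 35 steps
= 35


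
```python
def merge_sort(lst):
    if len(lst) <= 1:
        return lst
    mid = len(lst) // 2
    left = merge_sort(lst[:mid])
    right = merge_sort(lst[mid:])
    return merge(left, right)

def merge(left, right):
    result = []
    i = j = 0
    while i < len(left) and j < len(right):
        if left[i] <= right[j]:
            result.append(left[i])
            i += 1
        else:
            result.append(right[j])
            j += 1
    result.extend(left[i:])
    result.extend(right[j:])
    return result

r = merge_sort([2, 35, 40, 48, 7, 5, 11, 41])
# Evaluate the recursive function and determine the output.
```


merge_sort([2, 35, 40, 48, 7, 5, 11, 41])
Split into [2, 35, 40, 48] and [7, 5, 11, 41]
Left sorted: [2, 35, 40, 48]
Right sorted: [5, 7, 11, 41]
Merge [2, 35, 40, 48] and [5, 7, 11, 41]
= [2, 5, 7, 11, 35, 40, 41, 48]


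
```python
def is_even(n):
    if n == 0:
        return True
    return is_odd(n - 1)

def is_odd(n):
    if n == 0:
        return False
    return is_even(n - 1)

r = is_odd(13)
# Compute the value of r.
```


is_odd(13)
= is_even(12)
= is_odd(11)
= is_even(10)
= is_odd(9)
= is_even(8)
= is_odd(7)
= is_even(6)
= is_odd(5)
= is_even(4)
= is_odd(3)
= is_even(2)
= is_odd(1)
= is_even(0)
n == 0: return True
= True


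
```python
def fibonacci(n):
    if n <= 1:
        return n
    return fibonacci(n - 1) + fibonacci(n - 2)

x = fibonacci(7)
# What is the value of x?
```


fibonacci(7)
= fibonacci(6) + fibonacci(5)
= (fibonacci(5) + fibonacci(4)) + fibonacci(5)
Computing bottom-up: fibonacci(0)=0, fibonacci(1)=1, fibonacci(2)=1, fibonacci(3)=2, fibonacci(4)=3, fibonacci(5)=5, fibonacci(6)=8, fibonacci(7)=13
= 13


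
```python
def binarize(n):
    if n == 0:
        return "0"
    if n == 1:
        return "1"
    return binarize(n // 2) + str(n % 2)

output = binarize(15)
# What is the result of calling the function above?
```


binarize(15)
= binarize(7) + "1"
= binarize(3) + "1" + "1"
= binarize(1) + "1" + "1" + "1"
= "1" + "1" + "1" + "1"
= "1111"


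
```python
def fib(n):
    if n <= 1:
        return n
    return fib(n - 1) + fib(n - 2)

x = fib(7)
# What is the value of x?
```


fib(7)
= fib(6) + fib(5)
= (fib(5) + fib(4)) + fib(5)
Computing bottom-up: fib(0)=0, fib(1)=1, fib(2)=1, fib(3)=2, fib(4)=3, fib(5)=5, fib(6)=8, fib(7)=13
= 13


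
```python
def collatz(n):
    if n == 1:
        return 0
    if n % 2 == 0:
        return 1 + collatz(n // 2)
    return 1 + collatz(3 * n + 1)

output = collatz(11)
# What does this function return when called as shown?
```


collatz(11)
11 is odd -> 3*11+1 = 34 -> collatz(34)
34 is even -> collatz(17)
17 is odd -> 3*17+1 = 52 -> collatz(52)
52 is even -> collatz(26)
26 is even -> collatz(13)
13 is odd -> 3*13+1 = 40 -> collatz(40)
40 is even -> collatz(20)
20 is even -> collatz(10)
10 is even -> collatz(5)
5 is odd -> 3*5+1 = 16 -> collatz(16)
16 is even -> collatz(8)
8 is even -> collatz(4)
4 is even -> collatz(2)
2 is even -> collatz(1)
Reached 1 after 14 steps
= 14


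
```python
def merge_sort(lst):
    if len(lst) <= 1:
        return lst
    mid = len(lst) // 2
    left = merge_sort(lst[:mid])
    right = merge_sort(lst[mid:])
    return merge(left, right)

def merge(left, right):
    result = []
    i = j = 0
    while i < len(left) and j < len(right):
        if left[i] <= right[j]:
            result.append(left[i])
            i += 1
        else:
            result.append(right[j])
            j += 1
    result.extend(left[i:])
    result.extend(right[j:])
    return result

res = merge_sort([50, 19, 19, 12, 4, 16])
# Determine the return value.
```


merge_sort([50, 19, 19, 12, 4, 16])
Split into [50, 19, 19] and [12, 4, 16]
Left sorted: [19, 19, 50]
Right sorted: [4, 12, 16]
Merge [19, 19, 50] and [4, 12, 16]
= [4, 12, 16, 19, 19, 50]


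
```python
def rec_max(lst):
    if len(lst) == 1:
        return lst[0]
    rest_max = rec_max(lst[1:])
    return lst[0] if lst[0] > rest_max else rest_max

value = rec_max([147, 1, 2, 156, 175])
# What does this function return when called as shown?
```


rec_max([147, 1, 2, 156, 175])
= compare 147 with rec_max([1, 2, 156, 175])
= compare 1 with rec_max([2, 156, 175])
= compare 2 with rec_max([156, 175])
= compare 156 with rec_max([175])
Base: rec_max([175]) = 175
compare 156 with 175: max = 175
compare 2 with 175: max = 175
compare 1 with 175: max = 175
compare 147 with 175: max = 175
= 175


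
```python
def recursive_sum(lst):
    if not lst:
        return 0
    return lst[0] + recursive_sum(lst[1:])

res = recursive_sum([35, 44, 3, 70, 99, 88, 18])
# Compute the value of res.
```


recursive_sum([35, 44, 3, 70, 99, 88, 18])
= 35 + recursive_sum([44, 3, 70, 99, 88, 18])
= 35 + 44 + recursive_sum([3, 70, 99, 88, 18])
= 35 + 44 + 3 + recursive_sum([70, 99, 88, 18])
= 35 + 44 + 3 + 70 + recursive_sum([99, 88, 18])
= 35 + 44 + 3 + 70 + 99 + recursive_sum([88, 18])
= 35 + 44 + 3 + 70 + 99 + 88 + recursive_sum([18])
= 35 + 44 + 3 + 70 + 99 + 88 + 18 + recursive_sum([])
= 35 + 44 + 3 + 70 + 99 + 88 + 18 + 0
= 357


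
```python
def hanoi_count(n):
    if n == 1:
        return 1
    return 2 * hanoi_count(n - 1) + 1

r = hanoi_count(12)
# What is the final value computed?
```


hanoi_count(12)
= 2 * hanoi_count(11) + 1
= 2 * (2 * hanoi_count(10) + 1) + 1
= 2 * (2 * (2 * hanoi_count(9) + 1) + 1) + 1
= 2 * (2 * (2 * (2 * hanoi_count(8) + 1) + 1) + 1) + 1
= 2 * (2 * (2 * (2 * (2 * hanoi_count(7) + 1) + 1) + 1) + 1) + 1
= 2 * (2 * (2 * (2 * (2 * (2 * hanoi_count(6) + 1) + 1) + 1) + 1) + 1) + 1
= 2 * (2 * (2 * (2 * (2 * (2 * (2 * hanoi_count(5) + 1) + 1) + 1) + 1) + 1) + 1) + 1
= 2 * (2 * (2 * (2 * (2 * (2 * (2 * (2 * hanoi_count(4) + 1) + 1) + 1) + 1) + 1) + 1) + 1) + 1
= 2 * (2 * (2 * (2 * (2 * (2 * (2 * (2 * (2 * hanoi_count(3) + 1) + 1) + 1) + 1) + 1) + 1) + 1) + 1) + 1
= 2 * (2 * (2 * (2 * (2 * (2 * (2 * (2 * (2 * (2 * hanoi_count(2) + 1) + 1) + 1) + 1) + 1) + 1) + 1) + 1) + 1) + 1
= 2 * (2 * (2 * (2 * (2 * (2 * (2 * (2 * (2 * (2 * (2 * hanoi_count(1) + 1) + 1) + 1) + 1) + 1) + 1) + 1) + 1) + 1) + 1) + 1
Now compute bottom-up:
hanoi_count(1) = 1
hanoi_count(2) = 2 * 1 + 1 = 3
hanoi_count(3) = 2 * 3 + 1 = 7
hanoi_count(4) = 2 * 7 + 1 = 15
hanoi_count(5) = 2 * 15 + 1 = 31
hanoi_count(6) = 2 * 31 + 1 = 63
hanoi_count(7) = 2 * 63 + 1 = 127
hanoi_count(8) = 2 * 127 + 1 = 255
hanoi_count(9) = 2 * 255 + 1 = 511
hanoi_count(10) = 2 * 511 + 1 = 1023
hanoi_count(11) = 2 * 1023 + 1 = 2047
hanoi_count(12) = 2 * 2047 + 1 = 4095
= 4095


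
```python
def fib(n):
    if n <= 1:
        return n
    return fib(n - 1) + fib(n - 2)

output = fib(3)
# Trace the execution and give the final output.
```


fib(3)
= fib(2) + fib(1)
Computing bottom-up: fib(0)=0, fib(1)=1, fib(2)=1, fib(3)=2
= 2


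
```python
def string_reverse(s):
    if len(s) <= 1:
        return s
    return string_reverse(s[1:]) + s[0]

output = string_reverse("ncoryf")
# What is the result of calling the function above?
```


string_reverse("ncoryf")
= string_reverse("coryf") + "n"
= string_reverse("oryf") + "c" + "n"
= string_reverse("ryf") + "o" + "c" + "n"
= string_reverse("yf") + "r" + "o" + "c" + "n"
= string_reverse("f") + "y" + "r" + "o" + "c" + "n"
= "f" + "y" + "r" + "o" + "c" + "n"
= "fyrocn"


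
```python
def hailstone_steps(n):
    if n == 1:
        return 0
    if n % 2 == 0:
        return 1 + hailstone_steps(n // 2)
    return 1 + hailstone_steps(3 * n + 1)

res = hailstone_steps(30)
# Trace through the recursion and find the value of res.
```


hailstone_steps(30)
30 is even -> hailstone_steps(15)
15 is odd -> 3*15+1 = 46 -> hailstone_steps(46)
46 is even -> hailstone_steps(23)
23 is odd -> 3*23+1 = 70 -> hailstone_steps(70)
70 is even -> hailstone_steps(35)
35 is odd -> 3*35+1 = 106 -> hailstone_steps(106)
106 is even -> hailstone_steps(53)
53 is odd -> 3*53+1 = 160 -> hailstone_steps(160)
160 is even -> hailstone_steps(80)
80 is even -> hailstone_steps(40)
40 is even -> hailstone_steps(20)
20 is even -> hailstone_steps(10)
10 is even -> hailstone_steps(5)
5 is odd -> 3*5+1 = 16 -> hailstone_steps(16)
16 is even -> hailstone_steps(8)
8 is even -> hailstone_steps(4)
4 is even -> hailstone_steps(2)
2 is even -> hailstone_steps(1)
Reached 1 after 18 steps
= 18


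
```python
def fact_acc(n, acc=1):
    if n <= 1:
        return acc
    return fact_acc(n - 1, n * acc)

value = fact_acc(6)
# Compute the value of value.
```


fact_acc(6, 1)
= fact_acc(5, 6 * 1) = fact_acc(5, 6)
= fact_acc(4, 5 * 6) = fact_acc(4, 30)
= fact_acc(3, 4 * 30) = fact_acc(3, 120)
= fact_acc(2, 3 * 120) = fact_acc(2, 360)
= fact_acc(1, 2 * 360) = fact_acc(1, 720)
n <= 1, return acc = 720


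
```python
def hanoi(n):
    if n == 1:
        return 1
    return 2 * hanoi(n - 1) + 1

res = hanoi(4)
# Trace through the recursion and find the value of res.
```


hanoi(4)
= 2 * hanoi(3) + 1
= 2 * (2 * hanoi(2) + 1) + 1
= 2 * (2 * (2 * hanoi(1) + 1) + 1) + 1
Now compute bottom-up:
hanoi(1) = 1
hanoi(2) = 2 * 1 + 1 = 3
hanoi(3) = 2 * 3 + 1 = 7
hanoi(4) = 2 * 7 + 1 = 15
= 15


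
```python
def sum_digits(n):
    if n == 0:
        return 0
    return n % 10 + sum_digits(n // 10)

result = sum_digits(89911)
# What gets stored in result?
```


sum_digits(89911)
= 1 + sum_digits(8991)
= 1 + 1 + sum_digits(899)
= 1 + 1 + 9 + sum_digits(89)
= 1 + 1 + 9 + 9 + sum_digits(8)
= 1 + 1 + 9 + 9 + 8 + sum_digits(0)
= 1 + 1 + 9 + 9 + 8 + 0
= 28


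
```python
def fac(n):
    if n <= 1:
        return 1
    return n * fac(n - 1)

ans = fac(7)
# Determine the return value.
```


fac(7)
= 7 * fac(6)
= 7 * 6 * fac(5)
= 7 * 6 * 5 * fac(4)
= 7 * 6 * 5 * 4 * fac(3)
= 7 * 6 * 5 * 4 * 3 * fac(2)
= 7 * 6 * 5 * 4 * 3 * 2 * fac(1)
= 7 * 6 * 5 * 4 * 3 * 2 * 1
= 5040


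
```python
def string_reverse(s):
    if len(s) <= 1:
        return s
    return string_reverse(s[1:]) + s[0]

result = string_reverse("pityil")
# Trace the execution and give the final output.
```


string_reverse("pityil")
= string_reverse("ityil") + "p"
= string_reverse("tyil") + "i" + "p"
= string_reverse("yil") + "t" + "i" + "p"
= string_reverse("il") + "y" + "t" + "i" + "p"
= string_reverse("l") + "i" + "y" + "t" + "i" + "p"
= "l" + "i" + "y" + "t" + "i" + "p"
= "liytip"


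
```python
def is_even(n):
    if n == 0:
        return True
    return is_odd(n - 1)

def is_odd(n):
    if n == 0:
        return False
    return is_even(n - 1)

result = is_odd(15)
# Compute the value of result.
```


is_odd(15)
= is_even(14)
= is_odd(13)
= is_even(12)
= is_odd(11)
= is_even(10)
= is_odd(9)
= is_even(8)
= is_odd(7)
= is_even(6)
= is_odd(5)
= is_even(4)
= is_odd(3)
= is_even(2)
= is_odd(1)
= is_even(0)
n == 0: return True
= True


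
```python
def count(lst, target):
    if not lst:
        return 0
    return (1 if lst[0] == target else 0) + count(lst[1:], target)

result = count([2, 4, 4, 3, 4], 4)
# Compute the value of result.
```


count([2, 4, 4, 3, 4], 4)
lst[0]=2 != 4: 0 + count([4, 4, 3, 4], 4)
lst[0]=4 == 4: 1 + count([4, 3, 4], 4)
lst[0]=4 == 4: 1 + count([3, 4], 4)
lst[0]=3 != 4: 0 + count([4], 4)
lst[0]=4 == 4: 1 + count([], 4)
= 3


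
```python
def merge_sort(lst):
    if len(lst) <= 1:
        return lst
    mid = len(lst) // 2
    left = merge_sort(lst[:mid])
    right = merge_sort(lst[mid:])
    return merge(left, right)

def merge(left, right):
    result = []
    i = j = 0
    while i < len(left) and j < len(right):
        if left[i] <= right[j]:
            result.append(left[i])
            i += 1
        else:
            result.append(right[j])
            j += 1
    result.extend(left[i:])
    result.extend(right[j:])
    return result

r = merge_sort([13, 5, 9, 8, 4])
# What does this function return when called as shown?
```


merge_sort([13, 5, 9, 8, 4])
Split into [13, 5] and [9, 8, 4]
Left sorted: [5, 13]
Right sorted: [4, 8, 9]
Merge [5, 13] and [4, 8, 9]
= [4, 5, 8, 9, 13]


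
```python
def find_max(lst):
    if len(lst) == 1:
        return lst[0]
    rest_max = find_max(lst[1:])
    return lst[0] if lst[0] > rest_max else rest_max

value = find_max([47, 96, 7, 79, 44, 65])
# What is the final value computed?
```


find_max([47, 96, 7, 79, 44, 65])
= compare 47 with find_max([96, 7, 79, 44, 65])
= compare 96 with find_max([7, 79, 44, 65])
= compare 7 with find_max([79, 44, 65])
= compare 79 with find_max([44, 65])
= compare 44 with find_max([65])
Base: find_max([65]) = 65
compare 44 with 65: max = 65
compare 79 with 65: max = 79
compare 7 with 79: max = 79
compare 96 with 79: max = 96
compare 47 with 96: max = 96
= 96


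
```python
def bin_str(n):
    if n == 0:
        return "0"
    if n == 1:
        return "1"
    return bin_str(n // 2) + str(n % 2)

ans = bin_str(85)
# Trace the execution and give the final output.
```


bin_str(85)
= bin_str(42) + "1"
= bin_str(21) + "0" + "1"
= bin_str(10) + "1" + "0" + "1"
= bin_str(5) + "0" + "1" + "0" + "1"
= bin_str(2) + "1" + "0" + "1" + "0" + "1"
= bin_str(1) + "0" + "1" + "0" + "1" + "0" + "1"
= "1" + "0" + "1" + "0" + "1" + "0" + "1"
= "1010101"


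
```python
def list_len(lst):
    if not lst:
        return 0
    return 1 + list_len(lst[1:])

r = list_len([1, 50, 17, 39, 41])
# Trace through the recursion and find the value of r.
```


list_len([1, 50, 17, 39, 41])
= 1 + list_len([50, 17, 39, 41])
= 1 + 1 + list_len([17, 39, 41])
= 1 + 1 + 1 + list_len([39, 41])
= 1 + 1 + 1 + 1 + list_len([41])
= 1 + 1 + 1 + 1 + 1 + list_len([])
= 1 + 1 + 1 + 1 + 1 + 0
= 5


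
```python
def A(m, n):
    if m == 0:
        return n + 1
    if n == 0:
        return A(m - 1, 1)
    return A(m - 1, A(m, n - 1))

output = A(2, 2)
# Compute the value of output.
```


A(2, 2)
= A(1, A(2, 1))
First compute A(2, 1) = 5
= A(1, 5)
= 7


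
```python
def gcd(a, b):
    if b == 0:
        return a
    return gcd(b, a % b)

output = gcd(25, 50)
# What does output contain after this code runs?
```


gcd(25, 50)
= gcd(50, 25 % 50) = gcd(50, 25)
= gcd(25, 50 % 25) = gcd(25, 0)
b == 0, return a = 25


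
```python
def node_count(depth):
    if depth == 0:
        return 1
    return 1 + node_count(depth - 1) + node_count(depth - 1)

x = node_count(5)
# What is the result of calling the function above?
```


node_count(5)
= 1 + node_count(4) + node_count(4)
= 1 + 2 * node_count(4)
node_count(k) = 2^(k+1) - 1
node_count(0) = 1
node_count(1) = 3
node_count(2) = 7
node_count(3) = 15
node_count(4) = 31
node_count(5) = 2^6 - 1 = 63


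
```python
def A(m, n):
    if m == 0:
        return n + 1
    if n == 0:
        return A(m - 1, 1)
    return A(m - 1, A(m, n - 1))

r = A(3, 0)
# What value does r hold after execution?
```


A(3, 0)
n == 0: return A(2, 1)
= A(2, 1) = 5
= 5


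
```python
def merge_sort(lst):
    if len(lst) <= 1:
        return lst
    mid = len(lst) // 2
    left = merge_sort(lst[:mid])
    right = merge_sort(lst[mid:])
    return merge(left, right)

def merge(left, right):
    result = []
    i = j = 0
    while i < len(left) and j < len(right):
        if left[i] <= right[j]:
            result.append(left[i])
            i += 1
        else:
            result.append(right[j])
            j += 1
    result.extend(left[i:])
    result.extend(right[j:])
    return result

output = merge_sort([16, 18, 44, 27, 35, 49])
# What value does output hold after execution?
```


merge_sort([16, 18, 44, 27, 35, 49])
Split into [16, 18, 44] and [27, 35, 49]
Left sorted: [16, 18, 44]
Right sorted: [27, 35, 49]
Merge [16, 18, 44] and [27, 35, 49]
= [16, 18, 27, 35, 44, 49]


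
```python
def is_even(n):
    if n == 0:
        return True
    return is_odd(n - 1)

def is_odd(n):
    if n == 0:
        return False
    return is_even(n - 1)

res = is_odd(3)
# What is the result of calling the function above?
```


is_odd(3)
= is_even(2)
= is_odd(1)
= is_even(0)
n == 0: return True
= True


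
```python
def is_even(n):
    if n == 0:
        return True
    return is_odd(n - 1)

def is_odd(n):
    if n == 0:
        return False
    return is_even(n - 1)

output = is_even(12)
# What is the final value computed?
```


is_even(12)
= is_odd(11)
= is_even(10)
= is_odd(9)
= is_even(8)
= is_odd(7)
= is_even(6)
= is_odd(5)
= is_even(4)
= is_odd(3)
= is_even(2)
= is_odd(1)
= is_even(0)
n == 0: return True
= True


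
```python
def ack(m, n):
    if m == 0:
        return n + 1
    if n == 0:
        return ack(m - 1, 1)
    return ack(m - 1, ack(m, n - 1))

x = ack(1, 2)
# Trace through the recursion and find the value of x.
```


ack(1, 2)
= ack(0, ack(1, 1))
First compute ack(1, 1) = 3
= ack(0, 3)
= 4


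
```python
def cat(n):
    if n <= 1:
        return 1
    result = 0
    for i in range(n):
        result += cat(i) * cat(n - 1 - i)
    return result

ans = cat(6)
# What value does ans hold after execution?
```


cat(6)
= sum of cat(i) * cat(6-1-i) for i in 0..5
First compute sub-values bottom-up:
  cat(0) = 1, cat(1) = 1
  cat(2) = 1*1 + 1*1 = 2
  cat(3) = 1*2 + 1*1 + 2*1 = 5
  cat(4) = 1*5 + 1*2 + 2*1 + 5*1 = 14
  cat(5) = 1*14 + 1*5 + 2*2 + 5*1 + 14*1 = 42
Now cat(6):
  cat(0)*cat(5) = 1*42 = 42
  cat(1)*cat(4) = 1*14 = 14
  cat(2)*cat(3) = 2*5 = 10
  cat(3)*cat(2) = 5*2 = 10
  cat(4)*cat(1) = 14*1 = 14
  cat(5)*cat(0) = 42*1 = 42
= 42 + 14 + 10 + 10 + 14 + 42
= 132


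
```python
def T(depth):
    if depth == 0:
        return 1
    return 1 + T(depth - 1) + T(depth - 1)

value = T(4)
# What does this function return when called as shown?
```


T(4)
= 1 + T(3) + T(3)
= 1 + 2 * T(3)
T(k) = 2^(k+1) - 1
T(0) = 1
T(1) = 3
T(2) = 7
T(3) = 15
T(4) = 31
T(4) = 2^5 - 1 = 31


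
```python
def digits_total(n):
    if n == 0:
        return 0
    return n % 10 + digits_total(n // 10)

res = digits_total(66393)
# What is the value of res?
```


digits_total(66393)
= 3 + digits_total(6639)
= 3 + 9 + digits_total(663)
= 3 + 9 + 3 + digits_total(66)
= 3 + 9 + 3 + 6 + digits_total(6)
= 3 + 9 + 3 + 6 + 6 + digits_total(0)
= 3 + 9 + 3 + 6 + 6 + 0
= 27


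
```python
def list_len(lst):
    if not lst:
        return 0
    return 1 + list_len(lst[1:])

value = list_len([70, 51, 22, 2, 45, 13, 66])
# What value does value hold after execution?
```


list_len([70, 51, 22, 2, 45, 13, 66])
= 1 + list_len([51, 22, 2, 45, 13, 66])
= 1 + 1 + list_len([22, 2, 45, 13, 66])
= 1 + 1 + 1 + list_len([2, 45, 13, 66])
= 1 + 1 + 1 + 1 + list_len([45, 13, 66])
= 1 + 1 + 1 + 1 + 1 + list_len([13, 66])
= 1 + 1 + 1 + 1 + 1 + 1 + list_len([66])
= 1 + 1 + 1 + 1 + 1 + 1 + 1 + list_len([])
= 1 + 1 + 1 + 1 + 1 + 1 + 1 + 0
= 7


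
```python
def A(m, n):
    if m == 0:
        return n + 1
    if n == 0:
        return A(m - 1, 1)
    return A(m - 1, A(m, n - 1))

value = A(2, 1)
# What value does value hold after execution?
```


A(2, 1)
= A(1, A(2, 0))
First compute A(2, 0) = 3
= A(1, 3)
= 5


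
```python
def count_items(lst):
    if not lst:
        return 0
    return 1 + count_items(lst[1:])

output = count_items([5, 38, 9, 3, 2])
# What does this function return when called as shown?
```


count_items([5, 38, 9, 3, 2])
= 1 + count_items([38, 9, 3, 2])
= 1 + 1 + count_items([9, 3, 2])
= 1 + 1 + 1 + count_items([3, 2])
= 1 + 1 + 1 + 1 + count_items([2])
= 1 + 1 + 1 + 1 + 1 + count_items([])
= 1 + 1 + 1 + 1 + 1 + 0
= 5


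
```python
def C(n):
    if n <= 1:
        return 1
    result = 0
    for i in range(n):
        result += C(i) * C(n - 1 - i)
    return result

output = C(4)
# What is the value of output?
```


C(4)
= sum of C(i) * C(4-1-i) for i in 0..3
First compute sub-values bottom-up:
  C(0) = 1, C(1) = 1
  C(2) = 1*1 + 1*1 = 2
  C(3) = 1*2 + 1*1 + 2*1 = 5
Now C(4):
  C(0)*C(3) = 1*5 = 5
  C(1)*C(2) = 1*2 = 2
  C(2)*C(1) = 2*1 = 2
  C(3)*C(0) = 5*1 = 5
= 5 + 2 + 2 + 5
= 14


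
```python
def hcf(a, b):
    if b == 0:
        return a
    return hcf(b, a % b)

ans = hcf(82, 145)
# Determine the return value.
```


hcf(82, 145)
= hcf(145, 82 % 145) = hcf(145, 82)
= hcf(82, 145 % 82) = hcf(82, 63)
= hcf(63, 82 % 63) = hcf(63, 19)
= hcf(19, 63 % 19) = hcf(19, 6)
= hcf(6, 19 % 6) = hcf(6, 1)
= hcf(1, 6 % 1) = hcf(1, 0)
b == 0, return a = 1


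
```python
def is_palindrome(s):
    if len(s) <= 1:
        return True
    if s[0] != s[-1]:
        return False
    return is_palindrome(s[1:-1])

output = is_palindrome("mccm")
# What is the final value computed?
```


is_palindrome("mccm")
"mccm": s[0]='m' == s[-1]='m' -> is_palindrome("cc")
"cc": s[0]='c' == s[-1]='c' -> is_palindrome("")
"": len <= 1 -> True
= True


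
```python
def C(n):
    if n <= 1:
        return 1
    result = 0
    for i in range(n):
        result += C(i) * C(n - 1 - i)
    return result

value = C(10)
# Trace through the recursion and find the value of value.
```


C(10)
= sum of C(i) * C(10-1-i) for i in 0..9
First compute sub-values bottom-up:
  C(0) = 1, C(1) = 1
  C(2) = 1*1 + 1*1 = 2
  C(3) = 1*2 + 1*1 + 2*1 = 5
  C(4) = 1*5 + 1*2 + 2*1 + 5*1 = 14
  C(5) = 1*14 + 1*5 + 2*2 + 5*1 + 14*1 = 42
  C(6) = 1*42 + 1*14 + 2*5 + 5*2 + 14*1 + 42*1 = 132
  C(7) = 1*132 + 1*42 + 2*14 + 5*5 + 14*2 + 42*1 + 132*1 = 429
  C(8) = 1*429 + 1*132 + 2*42 + 5*14 + 14*5 + 42*2 + 132*1 + 429*1 = 1430
  C(9) = 1*1430 + 1*429 + 2*132 + 5*42 + 14*14 + 42*5 + 132*2 + 429*1 + 1430*1 = 4862
Now C(10):
  C(0)*C(9) = 1*4862 = 4862
  C(1)*C(8) = 1*1430 = 1430
  C(2)*C(7) = 2*429 = 858
  C(3)*C(6) = 5*132 = 660
  C(4)*C(5) = 14*42 = 588
  C(5)*C(4) = 42*14 = 588
  C(6)*C(3) = 132*5 = 660
  C(7)*C(2) = 429*2 = 858
  C(8)*C(1) = 1430*1 = 1430
  C(9)*C(0) = 4862*1 = 4862
= 4862 + 1430 + 858 + 660 + 588 + 588 + 660 + 858 + 1430 + 4862
= 16796


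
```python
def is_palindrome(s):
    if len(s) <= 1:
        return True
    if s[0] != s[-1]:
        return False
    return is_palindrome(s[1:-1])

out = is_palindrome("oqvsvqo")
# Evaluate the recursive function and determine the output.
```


is_palindrome("oqvsvqo")
"oqvsvqo": s[0]='o' == s[-1]='o' -> is_palindrome("qvsvq")
"qvsvq": s[0]='q' == s[-1]='q' -> is_palindrome("vsv")
"vsv": s[0]='v' == s[-1]='v' -> is_palindrome("s")
"s": len <= 1 -> True
= True


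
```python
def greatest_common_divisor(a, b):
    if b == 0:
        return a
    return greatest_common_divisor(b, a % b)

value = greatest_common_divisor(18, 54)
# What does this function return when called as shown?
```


greatest_common_divisor(18, 54)
= greatest_common_divisor(54, 18 % 54) = greatest_common_divisor(54, 18)
= greatest_common_divisor(18, 54 % 18) = greatest_common_divisor(18, 0)
b == 0, return a = 18


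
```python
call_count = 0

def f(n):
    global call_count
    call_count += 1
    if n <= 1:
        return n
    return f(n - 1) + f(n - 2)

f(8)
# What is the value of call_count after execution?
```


f(8) calls f(7) and f(6); each non-base call branches into two more.
Let C(k) = total number of calls made by f(k), including the call to f(k) itself.
Base cases: C(0) = 1, C(1) = 1
Recurrence: C(k) = 1 + C(k-1) + C(k-2)
  C(2) = 1 + C(1) + C(0) = 1 + 1 + 1 = 3
  C(3) = 1 + C(2) + C(1) = 1 + 3 + 1 = 5
  C(4) = 1 + C(3) + C(2) = 1 + 5 + 3 = 9
  C(5) = 1 + C(4) + C(3) = 1 + 9 + 5 = 15
  C(6) = 1 + C(5) + C(4) = 1 + 15 + 9 = 25
  C(7) = 1 + C(6) + C(5) = 1 + 25 + 15 = 41
  C(8) = 1 + C(7) + C(6) = 1 + 41 + 25 = 67
Total calls = C(8) = 67


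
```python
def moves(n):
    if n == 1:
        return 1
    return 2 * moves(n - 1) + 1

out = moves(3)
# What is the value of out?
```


moves(3)
= 2 * moves(2) + 1
= 2 * (2 * moves(1) + 1) + 1
Now compute bottom-up:
moves(1) = 1
moves(2) = 2 * 1 + 1 = 3
moves(3) = 2 * 3 + 1 = 7
= 7


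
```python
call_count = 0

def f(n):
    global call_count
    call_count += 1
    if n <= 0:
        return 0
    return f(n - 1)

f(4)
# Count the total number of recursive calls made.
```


f(4) calls f(3) calls ... calls f(0)
Total calls: 4 + 1 (for base case) = 5


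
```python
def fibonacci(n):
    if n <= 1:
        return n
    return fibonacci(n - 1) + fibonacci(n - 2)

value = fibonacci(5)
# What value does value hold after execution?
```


fibonacci(5)
= fibonacci(4) + fibonacci(3)
= (fibonacci(3) + fibonacci(2)) + fibonacci(3)
Computing bottom-up: fibonacci(0)=0, fibonacci(1)=1, fibonacci(2)=1, fibonacci(3)=2, fibonacci(4)=3, fibonacci(5)=5
= 5


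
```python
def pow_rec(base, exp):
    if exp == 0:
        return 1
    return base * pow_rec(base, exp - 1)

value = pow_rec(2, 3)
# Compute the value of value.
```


pow_rec(2, 3)
= 2 * pow_rec(2, 2)
= 2 * 2 * pow_rec(2, 1)
= 2 * 2 * 2 * pow_rec(2, 0)
= 2 * 2 * 2 * 1
= 8


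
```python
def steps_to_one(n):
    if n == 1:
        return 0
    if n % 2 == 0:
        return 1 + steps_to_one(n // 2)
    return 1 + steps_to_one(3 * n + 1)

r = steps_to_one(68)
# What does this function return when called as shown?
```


steps_to_one(68)
68 is even -> steps_to_one(34)
34 is even -> steps_to_one(17)
17 is odd -> 3*17+1 = 52 -> steps_to_one(52)
52 is even -> steps_to_one(26)
26 is even -> steps_to_one(13)
13 is odd -> 3*13+1 = 40 -> steps_to_one(40)
40 is even -> steps_to_one(20)
20 is even -> steps_to_one(10)
10 is even -> steps_to_one(5)
5 is odd -> 3*5+1 = 16 -> steps_to_one(16)
16 is even -> steps_to_one(8)
8 is even -> steps_to_one(4)
4 is even -> steps_to_one(2)
2 is even -> steps_to_one(1)
Reached 1 after 14 steps
= 14


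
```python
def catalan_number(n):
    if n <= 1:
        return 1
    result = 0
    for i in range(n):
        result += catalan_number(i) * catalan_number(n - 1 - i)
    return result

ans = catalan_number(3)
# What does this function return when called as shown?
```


catalan_number(3)
= sum of catalan_number(i) * catalan_number(3-1-i) for i in 0..2
First compute sub-values bottom-up:
  catalan_number(0) = 1, catalan_number(1) = 1
  catalan_number(2) = 1*1 + 1*1 = 2
Now catalan_number(3):
  catalan_number(0)*catalan_number(2) = 1*2 = 2
  catalan_number(1)*catalan_number(1) = 1*1 = 1
  catalan_number(2)*catalan_number(0) = 2*1 = 2
= 2 + 1 + 2
= 5


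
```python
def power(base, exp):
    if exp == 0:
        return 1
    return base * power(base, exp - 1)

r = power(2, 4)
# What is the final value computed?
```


power(2, 4)
= 2 * power(2, 3)
= 2 * 2 * power(2, 2)
= 2 * 2 * 2 * power(2, 1)
= 2 * 2 * 2 * 2 * power(2, 0)
= 2 * 2 * 2 * 2 * 1
= 16


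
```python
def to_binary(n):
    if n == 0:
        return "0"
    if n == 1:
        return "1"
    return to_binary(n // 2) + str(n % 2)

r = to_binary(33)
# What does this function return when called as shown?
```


to_binary(33)
= to_binary(16) + "1"
= to_binary(8) + "0" + "1"
= to_binary(4) + "0" + "0" + "1"
= to_binary(2) + "0" + "0" + "0" + "1"
= to_binary(1) + "0" + "0" + "0" + "0" + "1"
= "1" + "0" + "0" + "0" + "0" + "1"
= "100001"


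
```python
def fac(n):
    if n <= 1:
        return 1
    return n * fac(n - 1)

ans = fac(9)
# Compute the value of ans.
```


fac(9)
= 9 * fac(8)
= 9 * 8 * fac(7)
= 9 * 8 * 7 * fac(6)
= 9 * 8 * 7 * 6 * fac(5)
= 9 * 8 * 7 * 6 * 5 * fac(4)
= 9 * 8 * 7 * 6 * 5 * 4 * fac(3)
= 9 * 8 * 7 * 6 * 5 * 4 * 3 * fac(2)
= 9 * 8 * 7 * 6 * 5 * 4 * 3 * 2 * fac(1)
= 9 * 8 * 7 * 6 * 5 * 4 * 3 * 2 * 1
= 362880


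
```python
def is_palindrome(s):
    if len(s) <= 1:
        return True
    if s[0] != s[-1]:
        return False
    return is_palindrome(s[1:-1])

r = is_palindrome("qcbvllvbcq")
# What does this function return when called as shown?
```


is_palindrome("qcbvllvbcq")
"qcbvllvbcq": s[0]='q' == s[-1]='q' -> is_palindrome("cbvllvbc")
"cbvllvbc": s[0]='c' == s[-1]='c' -> is_palindrome("bvllvb")
"bvllvb": s[0]='b' == s[-1]='b' -> is_palindrome("vllv")
"vllv": s[0]='v' == s[-1]='v' -> is_palindrome("ll")
"ll": s[0]='l' == s[-1]='l' -> is_palindrome("")
"": len <= 1 -> True
= True


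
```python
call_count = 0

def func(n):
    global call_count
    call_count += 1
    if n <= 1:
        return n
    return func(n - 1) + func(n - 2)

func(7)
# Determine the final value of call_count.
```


func(7) calls func(6) and func(5); each non-base call branches into two more.
Let C(k) = total number of calls made by func(k), including the call to func(k) itself.
Base cases: C(0) = 1, C(1) = 1
Recurrence: C(k) = 1 + C(k-1) + C(k-2)
  C(2) = 1 + C(1) + C(0) = 1 + 1 + 1 = 3
  C(3) = 1 + C(2) + C(1) = 1 + 3 + 1 = 5
  C(4) = 1 + C(3) + C(2) = 1 + 5 + 3 = 9
  C(5) = 1 + C(4) + C(3) = 1 + 9 + 5 = 15
  C(6) = 1 + C(5) + C(4) = 1 + 15 + 9 = 25
  C(7) = 1 + C(6) + C(5) = 1 + 25 + 15 = 41
Total calls = C(7) = 41


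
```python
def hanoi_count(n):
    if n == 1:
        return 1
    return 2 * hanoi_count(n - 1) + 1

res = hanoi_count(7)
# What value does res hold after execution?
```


hanoi_count(7)
= 2 * hanoi_count(6) + 1
= 2 * (2 * hanoi_count(5) + 1) + 1
= 2 * (2 * (2 * hanoi_count(4) + 1) + 1) + 1
= 2 * (2 * (2 * (2 * hanoi_count(3) + 1) + 1) + 1) + 1
= 2 * (2 * (2 * (2 * (2 * hanoi_count(2) + 1) + 1) + 1) + 1) + 1
= 2 * (2 * (2 * (2 * (2 * (2 * hanoi_count(1) + 1) + 1) + 1) + 1) + 1) + 1
Now compute bottom-up:
hanoi_count(1) = 1
hanoi_count(2) = 2 * 1 + 1 = 3
hanoi_count(3) = 2 * 3 + 1 = 7
hanoi_count(4) = 2 * 7 + 1 = 15
hanoi_count(5) = 2 * 15 + 1 = 31
hanoi_count(6) = 2 * 31 + 1 = 63
hanoi_count(7) = 2 * 63 + 1 = 127
= 127
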